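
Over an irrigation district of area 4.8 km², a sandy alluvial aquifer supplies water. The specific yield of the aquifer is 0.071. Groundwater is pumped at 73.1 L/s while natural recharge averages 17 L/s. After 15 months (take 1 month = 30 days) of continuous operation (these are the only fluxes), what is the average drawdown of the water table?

A = 4.8 km² = 4.8 × 10^6 m²
Net abstraction = 73.1 − 17 = 56.1 L/s
Q_net = 56.1 L/s = 4847 m³/d
t = 15 months = 450 d
ΔV = Q × t = 4847 m³/d × 450 d = 2.181 × 10^6 m³
Δh = ΔV / (Sy × A) = 2.181 × 10^6 / (0.071 × 4.8 × 10^6) = 6.4 m

Δh ≈ 6.4 m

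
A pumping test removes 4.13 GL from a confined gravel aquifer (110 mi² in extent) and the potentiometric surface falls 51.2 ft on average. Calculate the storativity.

A = 110 mi² = 2.849 × 10^8 m²
Δh = 51.2 ft = 15.61 m
ΔV = 4.13 GL = 4.13 × 10^6 m³
S = ΔV / (A × Δh) = 4.13 × 10^6 m³ / (2.849 × 10^8 m² × 15.61 m) = 9.289 × 10^-4

S ≈ 9.3 × 10^-4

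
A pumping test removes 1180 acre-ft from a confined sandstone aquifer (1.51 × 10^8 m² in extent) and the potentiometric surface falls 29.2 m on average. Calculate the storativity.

ΔV = 1180 acre-ft = 1.456 × 10^6 m³
S = ΔV / (A × Δh) = 1.456 × 10^6 m³ / (1.51 × 10^8 m² × 29.2 m) = 3.301 × 10^-4

S ≈ 3.3 × 10^-4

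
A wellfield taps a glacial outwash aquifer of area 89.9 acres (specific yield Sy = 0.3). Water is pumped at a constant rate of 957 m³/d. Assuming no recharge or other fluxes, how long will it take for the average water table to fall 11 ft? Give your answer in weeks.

t ≈ 54.6 weeks

A = 89.9 acres = 3.638 × 10^5 m²
Δh = 11 ft = 3.353 m
ΔV = Sy × A × Δh = 0.3 × 3.638 × 10^5 × 3.353 = 3.659 × 10^5 m³
t = ΔV / Q = 3.659 × 10^5 m³ / 957 m³/d = 382.4 d
t = 382.4 d ≈ 54.63 weeks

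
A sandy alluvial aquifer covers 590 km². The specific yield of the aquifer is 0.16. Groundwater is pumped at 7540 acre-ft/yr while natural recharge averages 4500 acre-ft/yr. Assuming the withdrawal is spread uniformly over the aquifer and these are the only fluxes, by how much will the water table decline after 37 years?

Δh ≈ 1.47 m

A = 590 km² = 5.9 × 10^8 m²
Net abstraction = 7540 − 4500 = 3040 acre-ft/yr
Q_net = 3040 acre-ft/yr = 10270 m³/d
t = 37 years = 13500 d
ΔV = Q × t = 10270 m³/d × 13500 d = 1.387 × 10^8 m³
Δh = ΔV / (Sy × A) = 1.387 × 10^8 / (0.16 × 5.9 × 10^8) = 1.47 m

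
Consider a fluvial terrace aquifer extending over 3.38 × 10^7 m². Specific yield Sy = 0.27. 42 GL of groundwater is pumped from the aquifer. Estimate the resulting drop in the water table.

Δh ≈ 4.6 m

ΔV = 42 GL = 4.2 × 10^7 m³
Δh = ΔV / (Sy × A) = 4.2 × 10^7 m³ / (0.27 × 3.38 × 10^7 m²) = 4.602 m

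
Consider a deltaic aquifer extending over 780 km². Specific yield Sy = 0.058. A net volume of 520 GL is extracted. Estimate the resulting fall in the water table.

Δh ≈ 11.5 m

A = 780 km² = 7.8 × 10^8 m²
ΔV = 520 GL = 5.2 × 10^8 m³
Δh = ΔV / (Sy × A) = 5.2 × 10^8 m³ / (0.058 × 7.8 × 10^8 m²) = 11.49 m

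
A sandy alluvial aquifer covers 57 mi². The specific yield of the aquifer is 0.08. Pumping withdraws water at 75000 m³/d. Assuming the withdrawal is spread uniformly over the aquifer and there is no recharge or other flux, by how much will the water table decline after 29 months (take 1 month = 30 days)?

Δh ≈ 5.52 m

A = 57 mi² = 1.476 × 10^8 m²
t = 29 months = 870 d
ΔV = Q × t = 75000 m³/d × 870 d = 6.525 × 10^7 m³
Δh = ΔV / (Sy × A) = 6.525 × 10^7 / (0.08 × 1.476 × 10^8) = 5.525 m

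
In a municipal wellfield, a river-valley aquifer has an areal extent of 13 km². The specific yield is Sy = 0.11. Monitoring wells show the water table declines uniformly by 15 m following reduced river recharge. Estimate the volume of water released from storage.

A = 13 km² = 1.3 × 10^7 m²
ΔV = Sy × A × Δh = 0.11 × 1.3 × 10^7 m² × 15 m = 2.145 × 10^7 m³

ΔV ≈ 2.15 × 10^7 m³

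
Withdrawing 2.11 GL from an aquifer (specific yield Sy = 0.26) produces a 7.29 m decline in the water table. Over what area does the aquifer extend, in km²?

A ≈ 1.11 km²

ΔV = 2.11 GL = 2.11 × 10^6 m³
A = ΔV / (Sy × Δh) = 2.11 × 10^6 / (0.26 × 7.29) = 1.113 × 10^6 m²
A = 1.113 × 10^6 m² = 1.113 km²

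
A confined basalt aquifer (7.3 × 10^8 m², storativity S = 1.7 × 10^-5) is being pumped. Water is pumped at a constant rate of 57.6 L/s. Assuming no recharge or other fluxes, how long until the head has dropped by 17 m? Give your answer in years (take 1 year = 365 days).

t ≈ 0.116 years

ΔV = S × A × Δh = 1.7 × 10^-5 × 7.3 × 10^8 × 17 = 2.11 × 10^5 m³
Q = 57.6 L/s = 4977 m³/d
t = ΔV / Q = 2.11 × 10^5 m³ / 4977 m³/d = 42.39 d
t = 42.39 d ≈ 0.1161 years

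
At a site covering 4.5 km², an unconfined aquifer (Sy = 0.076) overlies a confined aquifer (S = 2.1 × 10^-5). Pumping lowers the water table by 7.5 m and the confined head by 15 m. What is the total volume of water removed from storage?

ΔV ≈ 2.57 × 10^6 m³

A = 4.5 km² = 4.5 × 10^6 m²
Unconfined: ΔV_u = Sy × A × Δh_u = 0.076 × 4.5 × 10^6 × 7.5 = 2.565 × 10^6 m³
Confined: ΔV_c = S × A × Δh_c = 2.1 × 10^-5 × 4.5 × 10^6 × 15 = 1418 m³
Total ΔV = 2.565 × 10^6 + 1418 = 2.566 × 10^6 m³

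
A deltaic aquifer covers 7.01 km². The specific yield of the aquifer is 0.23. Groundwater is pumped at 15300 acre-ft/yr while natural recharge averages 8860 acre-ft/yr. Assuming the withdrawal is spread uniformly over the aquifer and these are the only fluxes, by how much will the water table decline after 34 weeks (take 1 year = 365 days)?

A = 7.01 km² = 7.01 × 10^6 m²
Net abstraction = 15300 − 8860 = 6440 acre-ft/yr
Q_net = 6440 acre-ft/yr = 21760 m³/d
t = 34 weeks = 238 d
ΔV = Q × t = 21760 m³/d × 238 d = 5.18 × 10^6 m³
Δh = ΔV / (Sy × A) = 5.18 × 10^6 / (0.23 × 7.01 × 10^6) = 3.213 m

Δh ≈ 3.21 m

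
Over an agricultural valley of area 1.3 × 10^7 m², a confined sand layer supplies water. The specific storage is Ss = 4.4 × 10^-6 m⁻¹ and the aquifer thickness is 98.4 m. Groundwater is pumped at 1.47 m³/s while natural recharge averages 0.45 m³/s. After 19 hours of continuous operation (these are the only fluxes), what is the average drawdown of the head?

S = Ss × b = 4.4 × 10^-6 m⁻¹ × 98.4 m = 4.33 × 10^-4
Net abstraction = 1.47 − 0.45 = 1.02 m³/s
Q_net = 1.02 m³/s = 88130 m³/d
t = 19 hours = 0.7917 d
ΔV = Q × t = 88130 m³/d × 0.7917 d = 69770 m³
Δh = ΔV / (S × A) = 69770 / (4.33 × 10^-4 × 1.3 × 10^7) = 12.4 m

Δh ≈ 12.4 m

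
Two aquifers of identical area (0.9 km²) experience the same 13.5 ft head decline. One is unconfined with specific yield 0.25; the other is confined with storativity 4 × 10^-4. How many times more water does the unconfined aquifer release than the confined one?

A = 0.9 km² = 9 × 10^5 m²
Δh = 13.5 ft = 4.115 m
Unconfined: ΔV_u = Sy × A × Δh = 0.25 × 9 × 10^5 × 4.115 = 9.258 × 10^5 m³
Confined: ΔV_c = S × A × Δh = 4 × 10^-4 × 9 × 10^5 × 4.115 = 1481 m³
Ratio = ΔV_u / ΔV_c = Sy / S = 0.25 / 4 × 10^-4 = 625

ΔV_u / ΔV_c ≈ 625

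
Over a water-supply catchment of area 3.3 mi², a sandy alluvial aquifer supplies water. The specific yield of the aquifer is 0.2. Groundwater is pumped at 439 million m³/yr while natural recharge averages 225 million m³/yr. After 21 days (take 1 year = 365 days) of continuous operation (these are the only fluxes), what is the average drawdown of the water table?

A = 3.3 mi² = 8.547 × 10^6 m²
Net abstraction = 439 − 225 = 214 million m³/yr
Q_net = 214 million m³/yr = 5.863 × 10^5 m³/d
ΔV = Q × t = 5.863 × 10^5 m³/d × 21 d = 1.231 × 10^7 m³
Δh = ΔV / (Sy × A) = 1.231 × 10^7 / (0.2 × 8.547 × 10^6) = 7.203 m

Δh ≈ 7.2 m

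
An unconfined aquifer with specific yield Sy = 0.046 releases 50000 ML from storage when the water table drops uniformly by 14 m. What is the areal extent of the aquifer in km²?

A ≈ 77.6 km²

ΔV = 50000 ML = 5 × 10^7 m³
A = ΔV / (Sy × Δh) = 5 × 10^7 / (0.046 × 14) = 7.764 × 10^7 m²
A = 7.764 × 10^7 m² = 77.64 km²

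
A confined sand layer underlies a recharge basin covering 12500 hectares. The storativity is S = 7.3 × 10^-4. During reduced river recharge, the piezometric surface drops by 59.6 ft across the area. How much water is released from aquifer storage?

A = 12500 hectares = 1.25 × 10^8 m²
Δh = 59.6 ft = 18.17 m
ΔV = S × A × Δh = 7.3 × 10^-4 × 1.25 × 10^8 m² × 18.17 m = 1.658 × 10^6 m³

ΔV ≈ 1.66 × 10^6 m³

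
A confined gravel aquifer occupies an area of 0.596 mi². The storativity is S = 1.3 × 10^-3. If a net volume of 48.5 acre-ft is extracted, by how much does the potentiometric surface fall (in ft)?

Δh ≈ 97.8 ft

A = 0.596 mi² = 1.544 × 10^6 m²
ΔV = 48.5 acre-ft = 59820 m³
Δh = ΔV / (S × A) = 59820 m³ / (0.0013 × 1.544 × 10^6 m²) = 29.81 m
Δh = 29.81 m = 97.81 ft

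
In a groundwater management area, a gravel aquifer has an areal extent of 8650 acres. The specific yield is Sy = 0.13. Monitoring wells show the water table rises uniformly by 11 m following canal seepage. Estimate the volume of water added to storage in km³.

A = 8650 acres = 3.501 × 10^7 m²
ΔV = Sy × A × Δh = 0.13 × 3.501 × 10^7 m² × 11 m = 5.006 × 10^7 m³
ΔV = 5.006 × 10^7 m³ = 0.05006 km³

ΔV ≈ 0.0501 km³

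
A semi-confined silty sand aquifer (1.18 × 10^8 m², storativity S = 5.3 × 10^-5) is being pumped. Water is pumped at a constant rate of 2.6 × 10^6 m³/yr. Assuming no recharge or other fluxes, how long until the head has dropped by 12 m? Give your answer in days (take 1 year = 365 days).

t ≈ 10.5 days

ΔV = S × A × Δh = 5.3 × 10^-5 × 1.18 × 10^8 × 12 = 75050 m³
Q = 2.6 × 10^6 m³/yr = 7123 m³/d
t = ΔV / Q = 75050 m³ / 7123 m³/d = 10.54 d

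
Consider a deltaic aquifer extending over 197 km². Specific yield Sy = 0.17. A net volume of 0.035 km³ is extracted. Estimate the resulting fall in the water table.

A = 197 km² = 1.97 × 10^8 m²
ΔV = 0.035 km³ = 3.5 × 10^7 m³
Δh = ΔV / (Sy × A) = 3.5 × 10^7 m³ / (0.17 × 1.97 × 10^8 m²) = 1.045 m

Δh ≈ 1.05 m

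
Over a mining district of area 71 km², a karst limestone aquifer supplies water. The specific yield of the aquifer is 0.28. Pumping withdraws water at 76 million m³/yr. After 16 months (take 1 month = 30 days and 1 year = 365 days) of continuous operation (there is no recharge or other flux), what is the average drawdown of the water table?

Δh ≈ 5.03 m

A = 71 km² = 7.1 × 10^7 m²
Q = 76 million m³/yr = 2.082 × 10^5 m³/d
t = 16 months = 480 d
ΔV = Q × t = 2.082 × 10^5 m³/d × 480 d = 9.995 × 10^7 m³
Δh = ΔV / (Sy × A) = 9.995 × 10^7 / (0.28 × 7.1 × 10^7) = 5.027 m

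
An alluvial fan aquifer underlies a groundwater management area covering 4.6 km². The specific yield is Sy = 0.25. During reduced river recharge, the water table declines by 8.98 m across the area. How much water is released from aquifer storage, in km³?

A = 4.6 km² = 4.6 × 10^6 m²
ΔV = Sy × A × Δh = 0.25 × 4.6 × 10^6 m² × 8.98 m = 1.033 × 10^7 m³
ΔV = 1.033 × 10^7 m³ = 0.01033 km³

ΔV ≈ 0.0103 km³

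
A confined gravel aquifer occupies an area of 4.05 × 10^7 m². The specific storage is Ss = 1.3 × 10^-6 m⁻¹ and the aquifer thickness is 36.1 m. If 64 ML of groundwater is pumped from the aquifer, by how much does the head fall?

Δh ≈ 33.7 m

S = Ss × b = 1.3 × 10^-6 m⁻¹ × 36.1 m = 4.693 × 10^-5
ΔV = 64 ML = 64000 m³
Δh = ΔV / (S × A) = 64000 m³ / (4.693 × 10^-5 × 4.05 × 10^7 m²) = 33.67 m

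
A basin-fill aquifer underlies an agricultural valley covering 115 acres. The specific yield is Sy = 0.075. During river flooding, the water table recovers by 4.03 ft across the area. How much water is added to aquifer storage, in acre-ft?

ΔV ≈ 34.8 acre-ft

A = 115 acres = 4.654 × 10^5 m²
Δh = 4.03 ft = 1.228 m
ΔV = Sy × A × Δh = 0.075 × 4.654 × 10^5 m² × 1.228 m = 42870 m³
ΔV = 42870 m³ = 34.76 acre-ft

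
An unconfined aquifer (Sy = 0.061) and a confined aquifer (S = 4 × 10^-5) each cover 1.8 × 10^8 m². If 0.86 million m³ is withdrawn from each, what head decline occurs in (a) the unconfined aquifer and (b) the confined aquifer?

Δh_u ≈ 0.0783 m; Δh_c ≈ 119 m

ΔV = 0.86 million m³ = 8.6 × 10^5 m³
Unconfined: Δh_u = ΔV/(Sy·A) = 8.6 × 10^5/(0.061 × 1.8 × 10^8) = 0.07832 m
Confined: Δh_c = ΔV/(S·A) = 8.6 × 10^5/(4 × 10^-5 × 1.8 × 10^8) = 119.4 m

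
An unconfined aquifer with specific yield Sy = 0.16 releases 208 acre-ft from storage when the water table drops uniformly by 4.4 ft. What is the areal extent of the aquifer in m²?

A ≈ 1.2 × 10^6 m²

Δh = 4.4 ft = 1.341 m
ΔV = 208 acre-ft = 2.566 × 10^5 m³
A = ΔV / (Sy × Δh) = 2.566 × 10^5 / (0.16 × 1.341) = 1.196 × 10^6 m²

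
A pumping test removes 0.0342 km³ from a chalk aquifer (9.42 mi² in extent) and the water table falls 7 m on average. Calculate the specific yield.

A = 9.42 mi² = 2.44 × 10^7 m²
ΔV = 0.0342 km³ = 3.42 × 10^7 m³
Sy = ΔV / (A × Δh) = 3.42 × 10^7 m³ / (2.44 × 10^7 m² × 7 m) = 0.2003

Sy ≈ 0.2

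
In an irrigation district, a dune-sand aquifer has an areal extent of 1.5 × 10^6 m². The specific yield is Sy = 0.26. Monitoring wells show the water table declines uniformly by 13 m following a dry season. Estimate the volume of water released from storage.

ΔV ≈ 5.07 × 10^6 m³

ΔV = Sy × A × Δh = 0.26 × 1.5 × 10^6 m² × 13 m = 5.07 × 10^6 m³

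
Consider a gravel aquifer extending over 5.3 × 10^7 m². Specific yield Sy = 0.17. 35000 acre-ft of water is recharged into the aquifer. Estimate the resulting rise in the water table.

ΔV = 35000 acre-ft = 4.317 × 10^7 m³
Δh = ΔV / (Sy × A) = 4.317 × 10^7 m³ / (0.17 × 5.3 × 10^7 m²) = 4.792 m

Δh ≈ 4.79 m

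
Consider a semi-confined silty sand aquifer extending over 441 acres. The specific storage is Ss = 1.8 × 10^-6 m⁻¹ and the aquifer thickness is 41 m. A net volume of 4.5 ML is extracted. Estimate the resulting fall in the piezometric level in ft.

Δh ≈ 112 ft

S = Ss × b = 1.8 × 10^-6 m⁻¹ × 41 m = 7.38 × 10^-5
A = 441 acres = 1.785 × 10^6 m²
ΔV = 4.5 ML = 4500 m³
Δh = ΔV / (S × A) = 4500 m³ / (7.38 × 10^-5 × 1.785 × 10^6 m²) = 34.17 m
Δh = 34.17 m = 112.1 ft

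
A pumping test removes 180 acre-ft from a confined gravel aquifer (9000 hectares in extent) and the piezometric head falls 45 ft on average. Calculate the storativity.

S ≈ 1.8 × 10^-4

A = 9000 hectares = 9 × 10^7 m²
Δh = 45 ft = 13.72 m
ΔV = 180 acre-ft = 2.22 × 10^5 m³
S = ΔV / (A × Δh) = 2.22 × 10^5 m³ / (9 × 10^7 m² × 13.72 m) = 1.799 × 10^-4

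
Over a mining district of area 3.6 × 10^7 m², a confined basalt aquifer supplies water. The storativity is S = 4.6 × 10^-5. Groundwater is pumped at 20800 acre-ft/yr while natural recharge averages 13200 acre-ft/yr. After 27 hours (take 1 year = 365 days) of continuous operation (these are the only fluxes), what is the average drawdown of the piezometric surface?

Δh ≈ 17.4 m

Net abstraction = 20800 − 13200 = 7600 acre-ft/yr
Q_net = 7600 acre-ft/yr = 25680 m³/d
t = 27 hours = 1.125 d
ΔV = Q × t = 25680 m³/d × 1.125 d = 28890 m³
Δh = ΔV / (S × A) = 28890 / (4.6 × 10^-5 × 3.6 × 10^7) = 17.45 m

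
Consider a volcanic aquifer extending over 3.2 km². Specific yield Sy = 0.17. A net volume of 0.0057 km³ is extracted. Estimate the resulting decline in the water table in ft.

A = 3.2 km² = 3.2 × 10^6 m²
ΔV = 0.0057 km³ = 5.7 × 10^6 m³
Δh = ΔV / (Sy × A) = 5.7 × 10^6 m³ / (0.17 × 3.2 × 10^6 m²) = 10.48 m
Δh = 10.48 m = 34.38 ft

Δh ≈ 34.4 ft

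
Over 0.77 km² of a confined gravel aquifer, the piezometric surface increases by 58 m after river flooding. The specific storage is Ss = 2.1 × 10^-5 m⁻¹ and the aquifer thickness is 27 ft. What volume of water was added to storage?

ΔV ≈ 7720 m³

b = 27 ft = 8.23 m
S = Ss × b = 2.1 × 10^-5 m⁻¹ × 8.23 m = 1.728 × 10^-4
A = 0.77 km² = 7.7 × 10^5 m²
ΔV = S × A × Δh = 1.728 × 10^-4 × 7.7 × 10^5 m² × 58 m = 7718 m³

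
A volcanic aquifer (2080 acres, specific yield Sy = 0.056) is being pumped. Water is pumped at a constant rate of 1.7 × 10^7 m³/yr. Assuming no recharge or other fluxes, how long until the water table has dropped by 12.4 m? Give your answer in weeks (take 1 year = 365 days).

A = 2080 acres = 8.417 × 10^6 m²
ΔV = Sy × A × Δh = 0.056 × 8.417 × 10^6 × 12.4 = 5.845 × 10^6 m³
Q = 1.7 × 10^7 m³/yr = 46580 m³/d
t = ΔV / Q = 5.845 × 10^6 m³ / 46580 m³/d = 125.5 d
t = 125.5 d ≈ 17.93 weeks

t ≈ 17.9 weeks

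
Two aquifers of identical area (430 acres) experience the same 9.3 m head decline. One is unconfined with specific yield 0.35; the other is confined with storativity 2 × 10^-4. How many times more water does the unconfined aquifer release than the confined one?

A = 430 acres = 1.74 × 10^6 m²
Unconfined: ΔV_u = Sy × A × Δh = 0.35 × 1.74 × 10^6 × 9.3 = 5.664 × 10^6 m³
Confined: ΔV_c = S × A × Δh = 2 × 10^-4 × 1.74 × 10^6 × 9.3 = 3237 m³
Ratio = ΔV_u / ΔV_c = Sy / S = 0.35 / 2 × 10^-4 = 1750

ΔV_u / ΔV_c ≈ 1750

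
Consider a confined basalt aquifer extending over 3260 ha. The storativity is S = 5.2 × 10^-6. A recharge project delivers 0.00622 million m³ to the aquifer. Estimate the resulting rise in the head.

Δh ≈ 36.7 m

A = 3260 ha = 3.26 × 10^7 m²
ΔV = 0.00622 million m³ = 6220 m³
Δh = ΔV / (S × A) = 6220 m³ / (5.2 × 10^-6 × 3.26 × 10^7 m²) = 36.69 m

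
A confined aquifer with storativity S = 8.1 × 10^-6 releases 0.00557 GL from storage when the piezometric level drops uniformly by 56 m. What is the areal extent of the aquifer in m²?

A ≈ 1.23 × 10^7 m²

ΔV = 0.00557 GL = 5570 m³
A = ΔV / (S × Δh) = 5570 / (8.1 × 10^-6 × 56) = 1.228 × 10^7 m²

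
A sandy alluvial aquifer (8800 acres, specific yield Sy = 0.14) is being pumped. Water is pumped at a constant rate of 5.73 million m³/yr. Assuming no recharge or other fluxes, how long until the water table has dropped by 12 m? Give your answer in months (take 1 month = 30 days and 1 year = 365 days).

t ≈ 127 months

A = 8800 acres = 3.561 × 10^7 m²
ΔV = Sy × A × Δh = 0.14 × 3.561 × 10^7 × 12 = 5.983 × 10^7 m³
Q = 5.73 million m³/yr = 15700 m³/d
t = ΔV / Q = 5.983 × 10^7 m³ / 15700 m³/d = 3811 d
t = 3811 d ≈ 127 months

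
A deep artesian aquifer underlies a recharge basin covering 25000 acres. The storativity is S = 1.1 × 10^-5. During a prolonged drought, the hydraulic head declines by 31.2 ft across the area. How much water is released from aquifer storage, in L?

A = 25000 acres = 1.012 × 10^8 m²
Δh = 31.2 ft = 9.51 m
ΔV = S × A × Δh = 1.1 × 10^-5 × 1.012 × 10^8 m² × 9.51 m = 10580 m³
ΔV = 10580 m³ = 1.058 × 10^7 L

ΔV ≈ 1.06 × 10^7 L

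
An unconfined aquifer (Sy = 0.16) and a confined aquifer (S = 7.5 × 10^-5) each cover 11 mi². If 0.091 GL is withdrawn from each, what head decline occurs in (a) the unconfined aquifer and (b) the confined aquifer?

Δh_u ≈ 0.02 m; Δh_c ≈ 42.6 m

A = 11 mi² = 2.849 × 10^7 m²
ΔV = 0.091 GL = 91000 m³
Unconfined: Δh_u = ΔV/(Sy·A) = 91000/(0.16 × 2.849 × 10^7) = 0.01996 m
Confined: Δh_c = ΔV/(S·A) = 91000/(7.5 × 10^-5 × 2.849 × 10^7) = 42.59 m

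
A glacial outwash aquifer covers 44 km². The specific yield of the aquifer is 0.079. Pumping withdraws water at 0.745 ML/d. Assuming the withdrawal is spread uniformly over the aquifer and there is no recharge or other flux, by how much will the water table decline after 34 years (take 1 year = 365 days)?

A = 44 km² = 4.4 × 10^7 m²
Q = 0.745 ML/d = 745 m³/d
t = 34 years = 12410 d
ΔV = Q × t = 745 m³/d × 12410 d = 9.245 × 10^6 m³
Δh = ΔV / (Sy × A) = 9.245 × 10^6 / (0.079 × 4.4 × 10^7) = 2.66 m

Δh ≈ 2.66 m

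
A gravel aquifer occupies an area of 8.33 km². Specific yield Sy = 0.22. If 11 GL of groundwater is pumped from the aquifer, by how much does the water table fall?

A = 8.33 km² = 8.33 × 10^6 m²
ΔV = 11 GL = 1.1 × 10^7 m³
Δh = ΔV / (Sy × A) = 1.1 × 10^7 m³ / (0.22 × 8.33 × 10^6 m²) = 6.002 m

Δh ≈ 6 m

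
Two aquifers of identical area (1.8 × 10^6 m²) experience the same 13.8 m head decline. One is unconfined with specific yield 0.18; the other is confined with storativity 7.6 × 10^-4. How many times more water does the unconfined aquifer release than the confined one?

ΔV_u / ΔV_c ≈ 237

Unconfined: ΔV_u = Sy × A × Δh = 0.18 × 1.8 × 10^6 × 13.8 = 4.471 × 10^6 m³
Confined: ΔV_c = S × A × Δh = 7.6 × 10^-4 × 1.8 × 10^6 × 13.8 = 18880 m³
Ratio = ΔV_u / ΔV_c = Sy / S = 0.18 / 7.6 × 10^-4 = 236.8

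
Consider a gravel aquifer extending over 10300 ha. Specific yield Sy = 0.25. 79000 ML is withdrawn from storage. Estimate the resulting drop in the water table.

Δh ≈ 3.07 m

A = 10300 ha = 1.03 × 10^8 m²
ΔV = 79000 ML = 7.9 × 10^7 m³
Δh = ΔV / (Sy × A) = 7.9 × 10^7 m³ / (0.25 × 1.03 × 10^8 m²) = 3.068 m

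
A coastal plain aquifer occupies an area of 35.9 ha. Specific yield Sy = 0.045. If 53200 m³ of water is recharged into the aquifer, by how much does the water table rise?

A = 35.9 ha = 3.59 × 10^5 m²
Δh = ΔV / (Sy × A) = 53200 m³ / (0.045 × 3.59 × 10^5 m²) = 3.293 m

Δh ≈ 3.29 m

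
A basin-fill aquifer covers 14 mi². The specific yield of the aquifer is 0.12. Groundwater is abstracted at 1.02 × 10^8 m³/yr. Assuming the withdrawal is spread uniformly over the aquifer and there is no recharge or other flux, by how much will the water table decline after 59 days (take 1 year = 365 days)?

A = 14 mi² = 3.626 × 10^7 m²
Q = 1.02 × 10^8 m³/yr = 2.795 × 10^5 m³/d
ΔV = Q × t = 2.795 × 10^5 m³/d × 59 d = 1.649 × 10^7 m³
Δh = ΔV / (Sy × A) = 1.649 × 10^7 / (0.12 × 3.626 × 10^7) = 3.789 m

Δh ≈ 3.79 m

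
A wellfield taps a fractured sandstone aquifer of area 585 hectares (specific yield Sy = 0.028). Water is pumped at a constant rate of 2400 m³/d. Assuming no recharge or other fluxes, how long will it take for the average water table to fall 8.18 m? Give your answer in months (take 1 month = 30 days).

t ≈ 18.6 months

A = 585 hectares = 5.85 × 10^6 m²
ΔV = Sy × A × Δh = 0.028 × 5.85 × 10^6 × 8.18 = 1.34 × 10^6 m³
t = ΔV / Q = 1.34 × 10^6 m³ / 2400 m³/d = 558.3 d
t = 558.3 d ≈ 18.61 months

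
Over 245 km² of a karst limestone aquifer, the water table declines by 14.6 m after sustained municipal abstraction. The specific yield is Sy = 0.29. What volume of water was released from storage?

ΔV ≈ 1.04 × 10^9 m³

A = 245 km² = 2.45 × 10^8 m²
ΔV = Sy × A × Δh = 0.29 × 2.45 × 10^8 m² × 14.6 m = 1.037 × 10^9 m³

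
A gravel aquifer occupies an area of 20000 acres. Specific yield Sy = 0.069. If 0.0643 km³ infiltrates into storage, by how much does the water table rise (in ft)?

A = 20000 acres = 8.094 × 10^7 m²
ΔV = 0.0643 km³ = 6.43 × 10^7 m³
Δh = ΔV / (Sy × A) = 6.43 × 10^7 m³ / (0.069 × 8.094 × 10^7 m²) = 11.51 m
Δh = 11.51 m = 37.77 ft

Δh ≈ 37.8 ft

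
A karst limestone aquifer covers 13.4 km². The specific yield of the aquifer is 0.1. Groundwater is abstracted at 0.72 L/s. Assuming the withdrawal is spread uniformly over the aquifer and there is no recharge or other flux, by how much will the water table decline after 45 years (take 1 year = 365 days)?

Δh ≈ 0.763 m

A = 13.4 km² = 1.34 × 10^7 m²
Q = 0.72 L/s = 62.21 m³/d
t = 45 years = 16420 d
ΔV = Q × t = 62.21 m³/d × 16420 d = 1.022 × 10^6 m³
Δh = ΔV / (Sy × A) = 1.022 × 10^6 / (0.1 × 1.34 × 10^7) = 0.7625 m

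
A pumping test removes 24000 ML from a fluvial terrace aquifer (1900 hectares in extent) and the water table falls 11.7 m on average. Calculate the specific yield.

Sy ≈ 0.11

A = 1900 hectares = 1.9 × 10^7 m²
ΔV = 24000 ML = 2.4 × 10^7 m³
Sy = ΔV / (A × Δh) = 2.4 × 10^7 m³ / (1.9 × 10^7 m² × 11.7 m) = 0.108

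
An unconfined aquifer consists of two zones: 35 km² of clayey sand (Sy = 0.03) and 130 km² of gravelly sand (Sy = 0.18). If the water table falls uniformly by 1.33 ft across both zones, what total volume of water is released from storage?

A₁ = 35 km² = 3.5 × 10^7 m²; A₂ = 130 km² = 1.3 × 10^8 m²
Δh = 1.33 ft = 0.4054 m
ΔV₁ = 0.03 × 3.5 × 10^7 × 0.4054 = 4.257 × 10^5 m³
ΔV₂ = 0.18 × 1.3 × 10^8 × 0.4054 = 9.486 × 10^6 m³
ΔV = ΔV₁ + ΔV₂ = 9.912 × 10^6 m³

ΔV ≈ 9.91 × 10^6 m³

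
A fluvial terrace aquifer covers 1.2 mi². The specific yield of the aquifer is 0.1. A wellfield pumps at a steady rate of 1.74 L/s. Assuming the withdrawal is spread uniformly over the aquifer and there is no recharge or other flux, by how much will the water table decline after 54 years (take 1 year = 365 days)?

A = 1.2 mi² = 3.108 × 10^6 m²
Q = 1.74 L/s = 150.3 m³/d
t = 54 years = 19710 d
ΔV = Q × t = 150.3 m³/d × 19710 d = 2.963 × 10^6 m³
Δh = ΔV / (Sy × A) = 2.963 × 10^6 / (0.1 × 3.108 × 10^6) = 9.534 m

Δh ≈ 9.53 m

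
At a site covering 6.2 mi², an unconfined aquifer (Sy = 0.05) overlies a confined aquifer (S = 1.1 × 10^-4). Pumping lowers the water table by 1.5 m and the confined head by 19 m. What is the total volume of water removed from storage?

ΔV ≈ 1.24 × 10^6 m³

A = 6.2 mi² = 1.606 × 10^7 m²
Unconfined: ΔV_u = Sy × A × Δh_u = 0.05 × 1.606 × 10^7 × 1.5 = 1.204 × 10^6 m³
Confined: ΔV_c = S × A × Δh_c = 1.1 × 10^-4 × 1.606 × 10^7 × 19 = 33560 m³
Total ΔV = 1.204 × 10^6 + 33560 = 1.238 × 10^6 m³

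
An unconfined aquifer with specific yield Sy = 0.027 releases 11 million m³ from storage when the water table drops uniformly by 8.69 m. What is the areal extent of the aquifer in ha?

A ≈ 4690 ha

ΔV = 11 million m³ = 1.1 × 10^7 m³
A = ΔV / (Sy × Δh) = 1.1 × 10^7 / (0.027 × 8.69) = 4.688 × 10^7 m²
A = 4.688 × 10^7 m² = 4688 ha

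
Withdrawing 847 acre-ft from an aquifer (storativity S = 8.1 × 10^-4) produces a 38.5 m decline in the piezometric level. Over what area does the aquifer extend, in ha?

A ≈ 3350 ha

ΔV = 847 acre-ft = 1.045 × 10^6 m³
A = ΔV / (S × Δh) = 1.045 × 10^6 / (8.1 × 10^-4 × 38.5) = 3.35 × 10^7 m²
A = 3.35 × 10^7 m² = 3350 ha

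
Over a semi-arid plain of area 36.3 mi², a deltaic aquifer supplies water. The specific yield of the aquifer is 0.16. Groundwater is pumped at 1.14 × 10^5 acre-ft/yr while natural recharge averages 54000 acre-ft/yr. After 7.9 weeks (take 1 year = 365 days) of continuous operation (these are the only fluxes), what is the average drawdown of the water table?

Δh ≈ 0.745 m

A = 36.3 mi² = 9.402 × 10^7 m²
Net abstraction = 1.14 × 10^5 − 54000 = 60000 acre-ft/yr
Q_net = 60000 acre-ft/yr = 2.028 × 10^5 m³/d
t = 7.9 weeks = 55.3 d
ΔV = Q × t = 2.028 × 10^5 m³/d × 55.3 d = 1.121 × 10^7 m³
Δh = ΔV / (Sy × A) = 1.121 × 10^7 / (0.16 × 9.402 × 10^7) = 0.7454 m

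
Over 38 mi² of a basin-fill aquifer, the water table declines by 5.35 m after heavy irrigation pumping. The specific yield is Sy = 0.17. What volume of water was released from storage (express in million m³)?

ΔV ≈ 89.5 million m³

A = 38 mi² = 9.842 × 10^7 m²
ΔV = Sy × A × Δh = 0.17 × 9.842 × 10^7 m² × 5.35 m = 8.951 × 10^7 m³
ΔV = 8.951 × 10^7 m³ = 89.51 million m³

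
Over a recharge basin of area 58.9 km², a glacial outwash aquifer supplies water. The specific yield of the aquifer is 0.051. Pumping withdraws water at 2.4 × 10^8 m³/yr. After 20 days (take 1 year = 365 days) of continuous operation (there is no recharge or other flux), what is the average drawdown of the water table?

Δh ≈ 4.38 m

A = 58.9 km² = 5.89 × 10^7 m²
Q = 2.4 × 10^8 m³/yr = 6.575 × 10^5 m³/d
ΔV = Q × t = 6.575 × 10^5 m³/d × 20 d = 1.315 × 10^7 m³
Δh = ΔV / (Sy × A) = 1.315 × 10^7 / (0.051 × 5.89 × 10^7) = 4.378 m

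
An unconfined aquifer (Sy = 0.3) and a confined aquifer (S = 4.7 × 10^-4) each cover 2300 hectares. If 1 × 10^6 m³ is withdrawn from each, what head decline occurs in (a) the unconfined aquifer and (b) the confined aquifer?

A = 2300 hectares = 2.3 × 10^7 m²
Unconfined: Δh_u = ΔV/(Sy·A) = 1 × 10^6/(0.3 × 2.3 × 10^7) = 0.1449 m
Confined: Δh_c = ΔV/(S·A) = 1 × 10^6/(4.7 × 10^-4 × 2.3 × 10^7) = 92.51 m

Δh_u ≈ 0.145 m; Δh_c ≈ 92.5 m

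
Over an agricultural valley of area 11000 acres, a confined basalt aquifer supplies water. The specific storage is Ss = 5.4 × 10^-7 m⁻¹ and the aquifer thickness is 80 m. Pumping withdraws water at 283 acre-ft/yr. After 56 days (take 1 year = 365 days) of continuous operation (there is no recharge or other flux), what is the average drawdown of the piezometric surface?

Δh ≈ 27.8 m

S = Ss × b = 5.4 × 10^-7 m⁻¹ × 80 m = 4.32 × 10^-5
A = 11000 acres = 4.452 × 10^7 m²
Q = 283 acre-ft/yr = 956.4 m³/d
ΔV = Q × t = 956.4 m³/d × 56 d = 53560 m³
Δh = ΔV / (S × A) = 53560 / (4.32 × 10^-5 × 4.452 × 10^7) = 27.85 m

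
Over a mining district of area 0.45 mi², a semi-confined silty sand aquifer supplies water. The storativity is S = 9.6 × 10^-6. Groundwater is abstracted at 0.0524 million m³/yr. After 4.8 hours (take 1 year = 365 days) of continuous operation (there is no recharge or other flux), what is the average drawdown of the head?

A = 0.45 mi² = 1.165 × 10^6 m²
Q = 0.0524 million m³/yr = 143.6 m³/d
t = 4.8 hours = 0.2 d
ΔV = Q × t = 143.6 m³/d × 0.2 d = 28.71 m³
Δh = ΔV / (S × A) = 28.71 / (9.6 × 10^-6 × 1.165 × 10^6) = 2.566 m

Δh ≈ 2.57 m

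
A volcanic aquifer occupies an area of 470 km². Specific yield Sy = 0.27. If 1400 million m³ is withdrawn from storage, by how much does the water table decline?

A = 470 km² = 4.7 × 10^8 m²
ΔV = 1400 million m³ = 1.4 × 10^9 m³
Δh = ΔV / (Sy × A) = 1.4 × 10^9 m³ / (0.27 × 4.7 × 10^8 m²) = 11.03 m

Δh ≈ 11 m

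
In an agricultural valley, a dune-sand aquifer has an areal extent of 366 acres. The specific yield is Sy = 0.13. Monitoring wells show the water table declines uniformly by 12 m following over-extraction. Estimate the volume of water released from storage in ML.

ΔV ≈ 2310 ML

A = 366 acres = 1.481 × 10^6 m²
ΔV = Sy × A × Δh = 0.13 × 1.481 × 10^6 m² × 12 m = 2.311 × 10^6 m³
ΔV = 2.311 × 10^6 m³ = 2311 ML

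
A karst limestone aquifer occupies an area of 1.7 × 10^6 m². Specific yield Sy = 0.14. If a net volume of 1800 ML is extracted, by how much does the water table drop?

ΔV = 1800 ML = 1.8 × 10^6 m³
Δh = ΔV / (Sy × A) = 1.8 × 10^6 m³ / (0.14 × 1.7 × 10^6 m²) = 7.563 m

Δh ≈ 7.56 m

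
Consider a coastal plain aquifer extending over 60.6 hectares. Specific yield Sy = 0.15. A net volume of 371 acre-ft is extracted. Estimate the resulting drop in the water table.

A = 60.6 hectares = 6.06 × 10^5 m²
ΔV = 371 acre-ft = 4.576 × 10^5 m³
Δh = ΔV / (Sy × A) = 4.576 × 10^5 m³ / (0.15 × 6.06 × 10^5 m²) = 5.034 m

Δh ≈ 5.03 m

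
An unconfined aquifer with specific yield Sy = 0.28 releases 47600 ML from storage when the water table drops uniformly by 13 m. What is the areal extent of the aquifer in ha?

A ≈ 1310 ha

ΔV = 47600 ML = 4.76 × 10^7 m³
A = ΔV / (Sy × Δh) = 4.76 × 10^7 / (0.28 × 13) = 1.308 × 10^7 m²
A = 1.308 × 10^7 m² = 1308 ha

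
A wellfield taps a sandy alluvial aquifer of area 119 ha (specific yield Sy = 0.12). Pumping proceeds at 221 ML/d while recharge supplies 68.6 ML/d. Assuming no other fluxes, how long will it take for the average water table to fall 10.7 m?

t ≈ 10 days

A = 119 ha = 1.19 × 10^6 m²
ΔV = Sy × A × Δh = 0.12 × 1.19 × 10^6 × 10.7 = 1.528 × 10^6 m³
Net withdrawal = 221 − 68.6 = 152.4 ML/d = 1.524 × 10^5 m³/d
t = ΔV / Q = 1.528 × 10^6 m³ / 1.524 × 10^5 m³/d = 10.03 d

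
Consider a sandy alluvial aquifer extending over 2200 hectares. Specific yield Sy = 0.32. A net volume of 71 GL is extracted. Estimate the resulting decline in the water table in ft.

Δh ≈ 33.1 ft

A = 2200 hectares = 2.2 × 10^7 m²
ΔV = 71 GL = 7.1 × 10^7 m³
Δh = ΔV / (Sy × A) = 7.1 × 10^7 m³ / (0.32 × 2.2 × 10^7 m²) = 10.09 m
Δh = 10.09 m = 33.09 ft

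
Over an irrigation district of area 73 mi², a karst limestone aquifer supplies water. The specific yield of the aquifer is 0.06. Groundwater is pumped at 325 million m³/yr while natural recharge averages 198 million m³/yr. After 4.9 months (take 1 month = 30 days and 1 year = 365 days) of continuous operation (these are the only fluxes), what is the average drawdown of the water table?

A = 73 mi² = 1.891 × 10^8 m²
Net abstraction = 325 − 198 = 127 million m³/yr
Q_net = 127 million m³/yr = 3.479 × 10^5 m³/d
t = 4.9 months = 147 d
ΔV = Q × t = 3.479 × 10^5 m³/d × 147 d = 5.115 × 10^7 m³
Δh = ΔV / (Sy × A) = 5.115 × 10^7 / (0.06 × 1.891 × 10^8) = 4.509 m

Δh ≈ 4.51 m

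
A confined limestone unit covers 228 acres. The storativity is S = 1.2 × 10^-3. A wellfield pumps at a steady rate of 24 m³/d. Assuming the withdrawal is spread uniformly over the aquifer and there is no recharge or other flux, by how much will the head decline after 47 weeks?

A = 228 acres = 9.227 × 10^5 m²
t = 47 weeks = 329 d
ΔV = Q × t = 24 m³/d × 329 d = 7896 m³
Δh = ΔV / (S × A) = 7896 / (0.0012 × 9.227 × 10^5) = 7.131 m

Δh ≈ 7.13 m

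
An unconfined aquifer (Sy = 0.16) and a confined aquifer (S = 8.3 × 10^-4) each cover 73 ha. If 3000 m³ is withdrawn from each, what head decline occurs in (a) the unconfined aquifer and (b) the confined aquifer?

A = 73 ha = 7.3 × 10^5 m²
Unconfined: Δh_u = ΔV/(Sy·A) = 3000/(0.16 × 7.3 × 10^5) = 0.02568 m
Confined: Δh_c = ΔV/(S·A) = 3000/(8.3 × 10^-4 × 7.3 × 10^5) = 4.951 m

Δh_u ≈ 0.0257 m; Δh_c ≈ 4.95 m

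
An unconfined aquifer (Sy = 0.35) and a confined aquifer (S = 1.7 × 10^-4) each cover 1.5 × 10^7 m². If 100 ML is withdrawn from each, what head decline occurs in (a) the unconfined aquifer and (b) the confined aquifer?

Δh_u ≈ 0.019 m; Δh_c ≈ 39.2 m

ΔV = 100 ML = 1 × 10^5 m³
Unconfined: Δh_u = ΔV/(Sy·A) = 1 × 10^5/(0.35 × 1.5 × 10^7) = 0.01905 m
Confined: Δh_c = ΔV/(S·A) = 1 × 10^5/(1.7 × 10^-4 × 1.5 × 10^7) = 39.22 m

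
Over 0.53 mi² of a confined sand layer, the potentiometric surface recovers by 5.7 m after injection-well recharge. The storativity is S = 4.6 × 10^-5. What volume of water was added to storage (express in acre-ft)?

ΔV ≈ 0.292 acre-ft

A = 0.53 mi² = 1.373 × 10^6 m²
ΔV = S × A × Δh = 4.6 × 10^-5 × 1.373 × 10^6 m² × 5.7 m = 359.9 m³
ΔV = 359.9 m³ = 0.2918 acre-ft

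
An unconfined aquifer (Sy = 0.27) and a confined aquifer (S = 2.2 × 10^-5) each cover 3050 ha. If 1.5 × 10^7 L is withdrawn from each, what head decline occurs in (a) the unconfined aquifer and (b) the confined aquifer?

Δh_u ≈ 0.00182 m; Δh_c ≈ 22.4 m

A = 3050 ha = 3.05 × 10^7 m²
ΔV = 1.5 × 10^7 L = 15000 m³
Unconfined: Δh_u = ΔV/(Sy·A) = 15000/(0.27 × 3.05 × 10^7) = 0.001821 m
Confined: Δh_c = ΔV/(S·A) = 15000/(2.2 × 10^-5 × 3.05 × 10^7) = 22.35 m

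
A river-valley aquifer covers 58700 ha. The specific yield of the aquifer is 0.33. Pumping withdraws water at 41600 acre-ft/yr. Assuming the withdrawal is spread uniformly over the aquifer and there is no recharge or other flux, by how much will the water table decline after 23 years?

A = 58700 ha = 5.87 × 10^8 m²
Q = 41600 acre-ft/yr = 1.406 × 10^5 m³/d
t = 23 years = 8395 d
ΔV = Q × t = 1.406 × 10^5 m³/d × 8395 d = 1.18 × 10^9 m³
Δh = ΔV / (Sy × A) = 1.18 × 10^9 / (0.33 × 5.87 × 10^8) = 6.093 m

Δh ≈ 6.09 m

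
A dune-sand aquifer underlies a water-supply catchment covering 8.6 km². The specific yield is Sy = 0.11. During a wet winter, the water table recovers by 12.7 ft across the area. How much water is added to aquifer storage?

ΔV ≈ 3.66 × 10^6 m³

A = 8.6 km² = 8.6 × 10^6 m²
Δh = 12.7 ft = 3.871 m
ΔV = Sy × A × Δh = 0.11 × 8.6 × 10^6 m² × 3.871 m = 3.662 × 10^6 m³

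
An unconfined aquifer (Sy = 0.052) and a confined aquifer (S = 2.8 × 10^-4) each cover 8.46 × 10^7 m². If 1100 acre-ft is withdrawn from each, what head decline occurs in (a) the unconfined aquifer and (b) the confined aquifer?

Δh_u ≈ 0.308 m; Δh_c ≈ 57.3 m

ΔV = 1100 acre-ft = 1.357 × 10^6 m³
Unconfined: Δh_u = ΔV/(Sy·A) = 1.357 × 10^6/(0.052 × 8.46 × 10^7) = 0.3084 m
Confined: Δh_c = ΔV/(S·A) = 1.357 × 10^6/(2.8 × 10^-4 × 8.46 × 10^7) = 57.28 m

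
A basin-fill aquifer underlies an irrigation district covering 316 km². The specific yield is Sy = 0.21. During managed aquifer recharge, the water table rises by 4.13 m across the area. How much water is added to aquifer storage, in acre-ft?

ΔV ≈ 2.22 × 10^5 acre-ft

A = 316 km² = 3.16 × 10^8 m²
ΔV = Sy × A × Δh = 0.21 × 3.16 × 10^8 m² × 4.13 m = 2.741 × 10^8 m³
ΔV = 2.741 × 10^8 m³ = 2.222 × 10^5 acre-ft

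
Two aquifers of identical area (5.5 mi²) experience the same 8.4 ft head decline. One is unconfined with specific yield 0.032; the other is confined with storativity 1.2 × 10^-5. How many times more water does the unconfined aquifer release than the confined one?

A = 5.5 mi² = 1.424 × 10^7 m²
Δh = 8.4 ft = 2.56 m
Unconfined: ΔV_u = Sy × A × Δh = 0.032 × 1.424 × 10^7 × 2.56 = 1.167 × 10^6 m³
Confined: ΔV_c = S × A × Δh = 1.2 × 10^-5 × 1.424 × 10^7 × 2.56 = 437.7 m³
Ratio = ΔV_u / ΔV_c = Sy / S = 0.032 / 1.2 × 10^-5 = 2667

ΔV_u / ΔV_c ≈ 2670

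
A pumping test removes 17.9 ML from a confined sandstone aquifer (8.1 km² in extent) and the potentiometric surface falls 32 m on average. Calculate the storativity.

S ≈ 6.9 × 10^-5

A = 8.1 km² = 8.1 × 10^6 m²
ΔV = 17.9 ML = 17900 m³
S = ΔV / (A × Δh) = 17900 m³ / (8.1 × 10^6 m² × 32 m) = 6.906 × 10^-5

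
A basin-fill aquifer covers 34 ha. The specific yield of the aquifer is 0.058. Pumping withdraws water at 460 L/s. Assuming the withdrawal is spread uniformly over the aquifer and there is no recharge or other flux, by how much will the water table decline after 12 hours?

A = 34 ha = 3.4 × 10^5 m²
Q = 460 L/s = 39740 m³/d
t = 12 hours = 0.5 d
ΔV = Q × t = 39740 m³/d × 0.5 d = 19870 m³
Δh = ΔV / (Sy × A) = 19870 / (0.058 × 3.4 × 10^5) = 1.008 m

Δh ≈ 1.01 m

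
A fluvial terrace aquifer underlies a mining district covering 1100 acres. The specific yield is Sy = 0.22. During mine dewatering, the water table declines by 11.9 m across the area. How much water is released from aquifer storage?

ΔV ≈ 1.17 × 10^7 m³

A = 1100 acres = 4.452 × 10^6 m²
ΔV = Sy × A × Δh = 0.22 × 4.452 × 10^6 m² × 11.9 m = 1.165 × 10^7 m³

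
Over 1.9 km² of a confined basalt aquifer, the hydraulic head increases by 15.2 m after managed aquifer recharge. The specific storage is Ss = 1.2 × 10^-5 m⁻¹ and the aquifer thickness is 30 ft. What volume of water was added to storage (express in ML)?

b = 30 ft = 9.144 m
S = Ss × b = 1.2 × 10^-5 m⁻¹ × 9.144 m = 1.097 × 10^-4
A = 1.9 km² = 1.9 × 10^6 m²
ΔV = S × A × Δh = 1.097 × 10^-4 × 1.9 × 10^6 m² × 15.2 m = 3169 m³
ΔV = 3169 m³ = 3.169 ML

ΔV ≈ 3.17 ML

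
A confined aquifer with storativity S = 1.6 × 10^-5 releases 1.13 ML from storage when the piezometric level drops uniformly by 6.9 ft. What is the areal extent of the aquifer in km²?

A ≈ 33.6 km²

Δh = 6.9 ft = 2.103 m
ΔV = 1.13 ML = 1130 m³
A = ΔV / (S × Δh) = 1130 / (1.6 × 10^-5 × 2.103) = 3.358 × 10^7 m²
A = 3.358 × 10^7 m² = 33.58 km²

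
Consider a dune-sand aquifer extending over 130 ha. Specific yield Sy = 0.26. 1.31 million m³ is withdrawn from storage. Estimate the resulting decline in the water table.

Δh ≈ 3.88 m

A = 130 ha = 1.3 × 10^6 m²
ΔV = 1.31 million m³ = 1.31 × 10^6 m³
Δh = ΔV / (Sy × A) = 1.31 × 10^6 m³ / (0.26 × 1.3 × 10^6 m²) = 3.876 m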